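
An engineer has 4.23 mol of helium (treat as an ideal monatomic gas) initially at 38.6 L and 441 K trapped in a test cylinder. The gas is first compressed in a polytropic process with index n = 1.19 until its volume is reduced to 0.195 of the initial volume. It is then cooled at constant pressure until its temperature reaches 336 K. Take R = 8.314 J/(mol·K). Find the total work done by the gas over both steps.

P₁ = nRT₁/V₁ = 4.23×8.314×441/38.6 = 402 kPa.
Step 1 — Polytropic n=1.19: T₂ = T₁(V₁/V₂)^(n−1) = 441×(5.13)^0.19 = 602 K; P₂ = P₁(V₁/V₂)^n = 2810 kPa.
W = (P₁V₁−P₂V₂)/(n−1) = (402×38.6−2810×7.53)/0.19 = -29700 J.
ΔU = nCvΔT = 4.23×12.5×(602−441) = 8470 J.
Q = ΔU + W = -21300 J.
State after step 1: P = 2810 kPa, V = 7.53 L, T = 602 K.
Step 2 — Isobaric: P stays 2810 kPa; V/T = const ⇒ T₂ = 336 K, V₂ = 4.20 L.
W = PΔV = 2810×(4.20−7.53) kPa·L = -9340 J.
ΔU = nCvΔT = 4.23×12.5×(336−602) = -14000 J.
Q = ΔU + W = nCpΔT = -23400 J.
Net over both steps: W = -39100 J, Q = -44600 J, ΔU = -5540 J.

-39100 J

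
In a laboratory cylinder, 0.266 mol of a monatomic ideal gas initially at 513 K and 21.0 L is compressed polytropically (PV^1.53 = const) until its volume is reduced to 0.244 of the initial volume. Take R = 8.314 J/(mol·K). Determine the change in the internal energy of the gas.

1890 J

P₁ = nRT₁/V₁ = 0.266×8.314×513/21.0 = 54.0 kPa.
Polytropic n=1.53: T₂ = T₁(V₁/V₂)^(n−1) = 513×(4.10)^0.53 = 1080 K; P₂ = P₁(V₁/V₂)^n = 468 kPa.
For an ideal gas ΔU = nCvΔT with Cv = (3/2)R = 12.5 J/(mol·K).
ΔU = 0.266×12.5×(1080−513) = 1890 J.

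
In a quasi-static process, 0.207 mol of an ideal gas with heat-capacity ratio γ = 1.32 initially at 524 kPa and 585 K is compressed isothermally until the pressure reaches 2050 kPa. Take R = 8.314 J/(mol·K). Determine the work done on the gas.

1370 J

V₁ = nRT₁/P₁ = 0.207×8.314×585/524 = 1.92 L.
Isothermal: T stays 585 K; PV = const ⇒ V₂ = 0.491 L, P₂ = 2050 kPa.
W = nRT ln(V₂/V₁) = 0.207×8.314×585×ln(0.256) = -1370 J.
Work done on the gas = −W_by = 1370 J.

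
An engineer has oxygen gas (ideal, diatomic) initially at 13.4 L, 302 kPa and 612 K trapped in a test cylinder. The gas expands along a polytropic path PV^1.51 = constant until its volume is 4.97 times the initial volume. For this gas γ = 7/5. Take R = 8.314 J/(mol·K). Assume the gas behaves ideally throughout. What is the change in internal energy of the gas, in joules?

-5650 J

n = P₁V₁/(RT₁) = 302×13.4/(8.314×612) = 0.795 mol.
Polytropic n=1.51: T₂ = T₁(V₁/V₂)^(n−1) = 612×(0.201)^0.51 = 270 K; P₂ = P₁(V₁/V₂)^n = 26.8 kPa.
For an ideal gas ΔU = nCvΔT with Cv = (5/2)R = 20.8 J/(mol·K).
ΔU = 0.795×20.8×(270−612) = -5650 J.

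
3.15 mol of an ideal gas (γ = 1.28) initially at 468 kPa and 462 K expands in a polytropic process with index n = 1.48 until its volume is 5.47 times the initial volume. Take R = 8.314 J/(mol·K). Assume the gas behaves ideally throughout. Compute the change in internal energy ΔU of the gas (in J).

-24100 J

V₁ = nRT₁/P₁ = 3.15×8.314×462/468 = 25.9 L.
Polytropic n=1.48: T₂ = T₁(V₁/V₂)^(n−1) = 462×(0.183)^0.48 = 204 K; P₂ = P₁(V₁/V₂)^n = 37.8 kPa.
For an ideal gas ΔU = nCvΔT with Cv = R/(γ−1) = 29.7 J/(mol·K).
ΔU = 3.15×29.7×(204−462) = -24100 J.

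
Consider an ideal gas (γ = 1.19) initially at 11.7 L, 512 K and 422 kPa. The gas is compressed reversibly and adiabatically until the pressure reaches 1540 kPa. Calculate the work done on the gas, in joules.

n = P₁V₁/(RT₁) = 422×11.7/(8.314×512) = 1.16 mol.
Adiabatic: T₂/T₁ = (P₂/P₁)^((γ−1)/γ) ⇒ T₂ = 512×(3.65)^0.160 = 630 K; V₂ = 3.94 L.
ΔU = nCvΔT = 1.16×43.8×(630−512) = 5970 J.
Q = 0 for an adiabatic process, so W = −ΔU = -5970 J.
Work done on the gas = −W_by = 5970 J.

5970 J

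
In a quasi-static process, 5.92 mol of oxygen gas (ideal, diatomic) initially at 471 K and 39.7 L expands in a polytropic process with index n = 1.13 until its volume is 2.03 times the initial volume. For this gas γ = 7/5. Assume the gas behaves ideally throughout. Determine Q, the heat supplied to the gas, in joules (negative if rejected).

P₁ = nRT₁/V₁ = 5.92×8.314×471/39.7 = 584 kPa.
Polytropic n=1.13: T₂ = T₁(V₁/V₂)^(n−1) = 471×(0.493)^0.13 = 430 K; P₂ = P₁(V₁/V₂)^n = 262 kPa.
W = (P₁V₁−P₂V₂)/(n−1) = (584×39.7−262×80.6)/0.13 = 15700 J.
ΔU = nCvΔT = 5.92×20.8×(430−471) = -5100 J.
Q = ΔU + W = 10600 J.

10600 J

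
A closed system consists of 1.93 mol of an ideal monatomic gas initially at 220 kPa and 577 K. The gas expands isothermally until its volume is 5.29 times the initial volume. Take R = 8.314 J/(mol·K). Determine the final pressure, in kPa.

41.6 kPa

V₁ = nRT₁/P₁ = 1.93×8.314×577/220 = 42.1 L.
Isothermal: T stays 577 K; PV = const ⇒ V₂ = 223 L, P₂ = 41.6 kPa.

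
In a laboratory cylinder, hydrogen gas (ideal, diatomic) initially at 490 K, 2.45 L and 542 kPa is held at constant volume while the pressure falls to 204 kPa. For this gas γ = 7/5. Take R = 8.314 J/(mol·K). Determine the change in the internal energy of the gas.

-2070 J

n = P₁V₁/(RT₁) = 542×2.45/(8.314×490) = 0.326 mol.
Isochoric: V stays 2.45 L; P/T = const ⇒ T₂ = 184 K, P₂ = 204 kPa.
For an ideal gas ΔU = nCvΔT with Cv = (5/2)R = 20.8 J/(mol·K).
ΔU = 0.326×20.8×(184−490) = -2070 J.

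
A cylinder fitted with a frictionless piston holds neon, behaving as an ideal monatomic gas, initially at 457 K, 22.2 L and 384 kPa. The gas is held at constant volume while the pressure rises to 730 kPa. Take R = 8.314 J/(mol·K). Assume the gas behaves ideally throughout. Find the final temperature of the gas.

869 K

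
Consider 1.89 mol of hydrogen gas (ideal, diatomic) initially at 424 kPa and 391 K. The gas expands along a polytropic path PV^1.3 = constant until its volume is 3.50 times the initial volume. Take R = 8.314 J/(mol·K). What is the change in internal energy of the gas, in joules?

V₁ = nRT₁/P₁ = 1.89×8.314×391/424 = 14.5 L.
Polytropic n=1.3: T₂ = T₁(V₁/V₂)^(n−1) = 391×(0.286)^0.30 = 269 K; P₂ = P₁(V₁/V₂)^n = 83.2 kPa.
For an ideal gas ΔU = nCvΔT with Cv = (5/2)R = 20.8 J/(mol·K).
ΔU = 1.89×20.8×(269−391) = -4810 J.

-4810 J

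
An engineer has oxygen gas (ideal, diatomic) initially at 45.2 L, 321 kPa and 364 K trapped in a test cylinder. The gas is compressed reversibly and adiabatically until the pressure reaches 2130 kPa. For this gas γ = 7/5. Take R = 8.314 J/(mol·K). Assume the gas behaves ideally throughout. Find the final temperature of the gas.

Adiabatic: T₂/T₁ = (P₂/P₁)^((γ−1)/γ) ⇒ T₂ = 364×(6.64)^0.286 = 625 K; V₂ = 11.7 L.

625 K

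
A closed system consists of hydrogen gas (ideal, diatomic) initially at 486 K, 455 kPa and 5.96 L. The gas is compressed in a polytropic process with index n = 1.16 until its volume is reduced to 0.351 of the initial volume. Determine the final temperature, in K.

575 K

Polytropic n=1.16: T₂ = T₁(V₁/V₂)^(n−1) = 486×(2.85)^0.16 = 575 K; P₂ = P₁(V₁/V₂)^n = 1530 kPa.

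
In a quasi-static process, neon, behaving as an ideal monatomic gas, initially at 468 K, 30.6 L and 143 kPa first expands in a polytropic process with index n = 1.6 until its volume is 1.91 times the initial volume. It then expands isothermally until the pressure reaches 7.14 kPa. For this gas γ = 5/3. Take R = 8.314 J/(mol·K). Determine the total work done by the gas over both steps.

8170 J

n = P₁V₁/(RT₁) = 143×30.6/(8.314×468) = 1.12 mol.
Step 1 — Polytropic n=1.6: T₂ = T₁(V₁/V₂)^(n−1) = 468×(0.524)^0.60 = 317 K; P₂ = P₁(V₁/V₂)^n = 50.8 kPa.
W = (P₁V₁−P₂V₂)/(n−1) = (143×30.6−50.8×58.4)/0.60 = 2350 J.
ΔU = nCvΔT = 1.12×12.5×(317−468) = -2110 J.
Q = ΔU + W = 235 J.
State after step 1: P = 50.8 kPa, V = 58.4 L, T = 317 K.
Step 2 — Isothermal: T stays 317 K; PV = const ⇒ V₂ = 416 L, P₂ = 7.14 kPa.
ΔU = 0 (ideal gas, T constant).
W = nRT ln(V₂/V₁) = 1.12×8.314×317×ln(7.11) = 5820 J.
Q = ΔU + W = 5820 J.
Net over both steps: W = 8170 J, Q = 6060 J, ΔU = -2110 J.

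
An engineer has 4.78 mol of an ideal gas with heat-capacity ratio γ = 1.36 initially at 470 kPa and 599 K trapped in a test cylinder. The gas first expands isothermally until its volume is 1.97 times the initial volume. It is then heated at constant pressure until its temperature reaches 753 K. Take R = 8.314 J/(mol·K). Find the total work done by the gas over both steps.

V₁ = nRT₁/P₁ = 4.78×8.314×599/470 = 50.6 L.
Step 1 — Isothermal: T stays 599 K; PV = const ⇒ V₂ = 99.8 L, P₂ = 239 kPa.
ΔU = 0 (ideal gas, T constant).
W = nRT ln(V₂/V₁) = 4.78×8.314×599×ln(1.97) = 16100 J.
Q = ΔU + W = 16100 J.
State after step 1: P = 239 kPa, V = 99.8 L, T = 599 K.
Step 2 — Isobaric: P stays 239 kPa; V/T = const ⇒ T₂ = 753 K, V₂ = 125 L.
W = PΔV = 239×(125−99.8) kPa·L = 6120 J.
ΔU = nCvΔT = 4.78×23.1×(753−599) = 17000 J.
Q = ΔU + W = nCpΔT = 23100 J.
Net over both steps: W = 22300 J, Q = 39300 J, ΔU = 17000 J.

22300 J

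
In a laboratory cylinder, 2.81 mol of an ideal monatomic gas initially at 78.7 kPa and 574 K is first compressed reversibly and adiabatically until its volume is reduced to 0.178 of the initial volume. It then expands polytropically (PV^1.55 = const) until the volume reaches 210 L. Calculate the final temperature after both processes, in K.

626 K

V₁ = nRT₁/P₁ = 2.81×8.314×574/78.7 = 170 L.
Step 1 — Adiabatic: TV^(γ−1) = const ⇒ T₂ = 574×(5.62)^0.667 = 1810 K; PV^γ = const ⇒ P₂ = 1400 kPa.
ΔU = nCvΔT = 2.81×12.5×(1810−574) = 43500 J.
Q = 0 for an adiabatic process, so W = −ΔU = -43500 J.
State after step 1: P = 1400 kPa, V = 30.3 L, T = 1810 K.
Step 2 — Polytropic n=1.55: T₂ = T₁(V₁/V₂)^(n−1) = 1810×(0.144)^0.55 = 626 K; P₂ = P₁(V₁/V₂)^n = 69.6 kPa.
W = (P₁V₁−P₂V₂)/(n−1) = (1400×30.3−69.6×210)/0.55 = 50500 J.
ΔU = nCvΔT = 2.81×12.5×(626−1810) = -41600 J.
Q = ΔU + W = 8830 J.
Net over both steps: W = 7020 J, Q = 8830 J, ΔU = 1820 J.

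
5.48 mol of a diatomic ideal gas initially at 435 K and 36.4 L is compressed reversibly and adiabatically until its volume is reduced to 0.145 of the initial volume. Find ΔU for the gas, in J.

57700 J

P₁ = nRT₁/V₁ = 5.48×8.314×435/36.4 = 544 kPa.
Adiabatic: TV^(γ−1) = const ⇒ T₂ = 435×(6.90)^0.400 = 942 K; PV^γ = const ⇒ P₂ = 8130 kPa.
For an ideal gas ΔU = nCvΔT with Cv = (5/2)R = 20.8 J/(mol·K).
ΔU = 5.48×20.8×(942−435) = 57700 J.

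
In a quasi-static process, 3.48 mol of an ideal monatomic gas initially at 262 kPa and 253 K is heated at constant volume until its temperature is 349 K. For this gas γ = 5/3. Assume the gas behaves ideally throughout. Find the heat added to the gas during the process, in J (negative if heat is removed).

V₁ = nRT₁/P₁ = 3.48×8.314×253/262 = 27.9 L.
Isochoric: V stays 27.9 L; P/T = const ⇒ T₂ = 349 K, P₂ = 361 kPa.
W = 0 (no volume change).
ΔU = nCvΔT = 3.48×12.5×(349−253) = 4170 J.
Q = ΔU = 4170 J.

4170 J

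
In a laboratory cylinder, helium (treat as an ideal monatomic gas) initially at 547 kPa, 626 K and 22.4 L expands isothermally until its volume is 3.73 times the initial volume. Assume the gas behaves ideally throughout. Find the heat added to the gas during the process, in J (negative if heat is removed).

n = P₁V₁/(RT₁) = 547×22.4/(8.314×626) = 2.35 mol.
Isothermal: T stays 626 K; PV = const ⇒ V₂ = 83.6 L, P₂ = 147 kPa.
ΔU = 0 (ideal gas, T constant).
W = nRT ln(V₂/V₁) = 2.35×8.314×626×ln(3.73) = 16100 J.
Q = ΔU + W = 16100 J.

16100 J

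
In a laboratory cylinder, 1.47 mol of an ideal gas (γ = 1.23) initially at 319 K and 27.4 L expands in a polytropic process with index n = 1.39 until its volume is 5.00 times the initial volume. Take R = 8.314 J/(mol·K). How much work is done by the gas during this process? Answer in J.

4660 J

P₁ = nRT₁/V₁ = 1.47×8.314×319/27.4 = 142 kPa.
Polytropic n=1.39: T₂ = T₁(V₁/V₂)^(n−1) = 319×(0.200)^0.39 = 170 K; P₂ = P₁(V₁/V₂)^n = 15.2 kPa.
W = (P₁V₁−P₂V₂)/(n−1) = (142×27.4−15.2×137)/0.39 = 4660 J.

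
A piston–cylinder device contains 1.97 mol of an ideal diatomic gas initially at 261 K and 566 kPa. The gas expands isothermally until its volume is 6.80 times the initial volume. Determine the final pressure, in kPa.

V₁ = nRT₁/P₁ = 1.97×8.314×261/566 = 7.55 L.
Isothermal: T stays 261 K; PV = const ⇒ V₂ = 51.4 L, P₂ = 83.2 kPa.

83.2 kPa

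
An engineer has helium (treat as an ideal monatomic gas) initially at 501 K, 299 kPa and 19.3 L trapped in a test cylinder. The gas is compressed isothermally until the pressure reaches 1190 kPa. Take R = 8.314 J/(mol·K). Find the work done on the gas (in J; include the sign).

7970 J

n = P₁V₁/(RT₁) = 299×19.3/(8.314×501) = 1.39 mol.
Isothermal: T stays 501 K; PV = const ⇒ V₂ = 4.85 L, P₂ = 1190 kPa.
W = nRT ln(V₂/V₁) = 1.39×8.314×501×ln(0.251) = -7970 J.
Work done on the gas = −W_by = 7970 J.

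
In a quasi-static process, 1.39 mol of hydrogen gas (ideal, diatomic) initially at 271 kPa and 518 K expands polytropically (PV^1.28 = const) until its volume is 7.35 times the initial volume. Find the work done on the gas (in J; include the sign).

-9150 J

V₁ = nRT₁/P₁ = 1.39×8.314×518/271 = 22.1 L.
Polytropic n=1.28: T₂ = T₁(V₁/V₂)^(n−1) = 518×(0.136)^0.28 = 296 K; P₂ = P₁(V₁/V₂)^n = 21.1 kPa.
W = (P₁V₁−P₂V₂)/(n−1) = (271×22.1−21.1×162)/0.28 = 9150 J.
Work done on the gas = −W_by = -9150 J.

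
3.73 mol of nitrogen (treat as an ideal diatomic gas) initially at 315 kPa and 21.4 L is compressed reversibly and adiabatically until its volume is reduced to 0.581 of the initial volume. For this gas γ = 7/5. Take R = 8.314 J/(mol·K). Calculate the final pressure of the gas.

T₁ = P₁V₁/(nR) = 315×21.4/(3.73×8.314) = 217 K.
Adiabatic: TV^(γ−1) = const ⇒ T₂ = 217×(1.72)^0.400 = 270 K; PV^γ = const ⇒ P₂ = 674 kPa.

674 kPa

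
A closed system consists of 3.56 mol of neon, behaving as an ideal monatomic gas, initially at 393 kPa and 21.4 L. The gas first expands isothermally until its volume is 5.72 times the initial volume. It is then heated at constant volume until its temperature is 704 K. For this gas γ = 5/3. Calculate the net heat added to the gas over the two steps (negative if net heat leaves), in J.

33300 J

T₁ = P₁V₁/(nR) = 393×21.4/(3.56×8.314) = 284 K.
Step 1 — Isothermal: T stays 284 K; PV = const ⇒ V₂ = 122 L, P₂ = 68.7 kPa.
ΔU = 0 (ideal gas, T constant).
W = nRT ln(V₂/V₁) = 3.56×8.314×284×ln(5.72) = 14700 J.
Q = ΔU + W = 14700 J.
State after step 1: P = 68.7 kPa, V = 122 L, T = 284 K.
Step 2 — Isochoric: V stays 122 L; P/T = const ⇒ T₂ = 704 K, P₂ = 170 kPa.
W = 0 (no volume change).
ΔU = nCvΔT = 3.56×12.5×(704−284) = 18600 J.
Q = ΔU = 18600 J.
Net over both steps: W = 14700 J, Q = 33300 J, ΔU = 18600 J.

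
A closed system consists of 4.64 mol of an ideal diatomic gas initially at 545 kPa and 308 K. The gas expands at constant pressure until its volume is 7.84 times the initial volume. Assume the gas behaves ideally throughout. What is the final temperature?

2410 K

V₁ = nRT₁/P₁ = 4.64×8.314×308/545 = 21.8 L.
Isobaric: P stays 545 kPa; V/T = const ⇒ T₂ = 2410 K, V₂ = 171 L.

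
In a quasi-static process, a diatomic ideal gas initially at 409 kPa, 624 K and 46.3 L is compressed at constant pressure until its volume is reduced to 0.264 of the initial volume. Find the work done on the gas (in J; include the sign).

13900 J

n = P₁V₁/(RT₁) = 409×46.3/(8.314×624) = 3.65 mol.
Isobaric: P stays 409 kPa; V/T = const ⇒ T₂ = 165 K, V₂ = 12.2 L.
W = PΔV = 409×(12.2−46.3) kPa·L = -13900 J.
Work done on the gas = −W_by = 13900 J.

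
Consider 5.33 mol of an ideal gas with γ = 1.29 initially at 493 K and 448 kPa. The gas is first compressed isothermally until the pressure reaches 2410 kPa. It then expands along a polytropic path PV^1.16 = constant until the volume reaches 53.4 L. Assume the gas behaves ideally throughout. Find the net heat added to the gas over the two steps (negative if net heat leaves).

-21600 J

V₁ = nRT₁/P₁ = 5.33×8.314×493/448 = 48.8 L.
Step 1 — Isothermal: T stays 493 K; PV = const ⇒ V₂ = 9.06 L, P₂ = 2410 kPa.
ΔU = 0 (ideal gas, T constant).
W = nRT ln(V₂/V₁) = 5.33×8.314×493×ln(0.186) = -36800 J.
Q = ΔU + W = -36800 J.
State after step 1: P = 2410 kPa, V = 9.06 L, T = 493 K.
Step 2 — Polytropic n=1.16: T₂ = T₁(V₁/V₂)^(n−1) = 493×(0.170)^0.16 = 371 K; P₂ = P₁(V₁/V₂)^n = 308 kPa.
W = (P₁V₁−P₂V₂)/(n−1) = (2410×9.06−308×53.4)/0.16 = 33700 J.
ΔU = nCvΔT = 5.33×28.7×(371−493) = -18600 J.
Q = ΔU + W = 15100 J.
Net over both steps: W = -3030 J, Q = -21600 J, ΔU = -18600 J.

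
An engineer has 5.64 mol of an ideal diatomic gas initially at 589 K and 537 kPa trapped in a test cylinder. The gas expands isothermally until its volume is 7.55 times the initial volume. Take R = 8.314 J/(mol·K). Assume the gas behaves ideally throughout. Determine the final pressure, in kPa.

V₁ = nRT₁/P₁ = 5.64×8.314×589/537 = 51.4 L.
Isothermal: T stays 589 K; PV = const ⇒ V₂ = 388 L, P₂ = 71.1 kPa.

71.1 kPa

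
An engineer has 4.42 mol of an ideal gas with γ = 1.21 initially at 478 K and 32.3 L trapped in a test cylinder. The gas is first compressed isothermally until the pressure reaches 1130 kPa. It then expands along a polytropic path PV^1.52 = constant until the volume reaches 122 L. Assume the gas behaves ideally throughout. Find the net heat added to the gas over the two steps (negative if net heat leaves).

P₁ = nRT₁/V₁ = 4.42×8.314×478/32.3 = 544 kPa.
Step 1 — Isothermal: T stays 478 K; PV = const ⇒ V₂ = 15.5 L, P₂ = 1130 kPa.
ΔU = 0 (ideal gas, T constant).
W = nRT ln(V₂/V₁) = 4.42×8.314×478×ln(0.481) = -12800 J.
Q = ΔU + W = -12800 J.
State after step 1: P = 1130 kPa, V = 15.5 L, T = 478 K.
Step 2 — Polytropic n=1.52: T₂ = T₁(V₁/V₂)^(n−1) = 478×(0.127)^0.52 = 164 K; P₂ = P₁(V₁/V₂)^n = 49.3 kPa.
W = (P₁V₁−P₂V₂)/(n−1) = (1130×15.5−49.3×122)/0.52 = 22200 J.
ΔU = nCvΔT = 4.42×39.6×(164−478) = -55000 J.
Q = ΔU + W = -32800 J.
Net over both steps: W = 9360 J, Q = -45600 J, ΔU = -55000 J.

-45600 J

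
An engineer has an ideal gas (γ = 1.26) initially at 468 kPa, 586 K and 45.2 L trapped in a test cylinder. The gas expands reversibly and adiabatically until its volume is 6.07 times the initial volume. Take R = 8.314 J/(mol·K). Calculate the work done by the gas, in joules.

n = P₁V₁/(RT₁) = 468×45.2/(8.314×586) = 4.34 mol.
Adiabatic: TV^(γ−1) = const ⇒ T₂ = 586×(0.165)^0.260 = 367 K; PV^γ = const ⇒ P₂ = 48.2 kPa.
ΔU = nCvΔT = 4.34×32.0×(367−586) = -30500 J.
Q = 0 for an adiabatic process, so W = −ΔU = 30500 J.

30500 J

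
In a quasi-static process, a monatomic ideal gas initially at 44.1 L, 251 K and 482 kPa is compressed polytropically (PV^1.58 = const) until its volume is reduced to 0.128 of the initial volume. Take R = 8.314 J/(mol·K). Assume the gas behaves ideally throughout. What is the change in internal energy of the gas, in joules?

n = P₁V₁/(RT₁) = 482×44.1/(8.314×251) = 10.2 mol.
Polytropic n=1.58: T₂ = T₁(V₁/V₂)^(n−1) = 251×(7.81)^0.58 = 827 K; P₂ = P₁(V₁/V₂)^n = 12400 kPa.
For an ideal gas ΔU = nCvΔT with Cv = (3/2)R = 12.5 J/(mol·K).
ΔU = 10.2×12.5×(827−251) = 73200 J.

73200 J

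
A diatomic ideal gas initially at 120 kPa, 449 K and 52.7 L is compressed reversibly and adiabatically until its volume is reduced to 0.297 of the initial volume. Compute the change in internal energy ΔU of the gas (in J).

n = P₁V₁/(RT₁) = 120×52.7/(8.314×449) = 1.69 mol.
Adiabatic: TV^(γ−1) = const ⇒ T₂ = 449×(3.37)^0.400 = 730 K; PV^γ = const ⇒ P₂ = 657 kPa.
For an ideal gas ΔU = nCvΔT with Cv = (5/2)R = 20.8 J/(mol·K).
ΔU = 1.69×20.8×(730−449) = 9880 J.

9880 J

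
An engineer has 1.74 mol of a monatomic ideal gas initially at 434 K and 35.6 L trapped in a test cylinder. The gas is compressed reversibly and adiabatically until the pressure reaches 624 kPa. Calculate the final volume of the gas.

P₁ = nRT₁/V₁ = 1.74×8.314×434/35.6 = 176 kPa.
Adiabatic: T₂/T₁ = (P₂/P₁)^((γ−1)/γ) ⇒ T₂ = 434×(3.54)^0.400 = 719 K; V₂ = 16.7 L.

16.7 L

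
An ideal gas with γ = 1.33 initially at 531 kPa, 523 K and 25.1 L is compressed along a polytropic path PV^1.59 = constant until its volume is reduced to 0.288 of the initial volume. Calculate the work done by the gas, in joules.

n = P₁V₁/(RT₁) = 531×25.1/(8.314×523) = 3.07 mol.
Polytropic n=1.59: T₂ = T₁(V₁/V₂)^(n−1) = 523×(3.47)^0.59 = 1090 K; P₂ = P₁(V₁/V₂)^n = 3840 kPa.
W = (P₁V₁−P₂V₂)/(n−1) = (531×25.1−3840×7.23)/0.59 = -24500 J.

-24500 J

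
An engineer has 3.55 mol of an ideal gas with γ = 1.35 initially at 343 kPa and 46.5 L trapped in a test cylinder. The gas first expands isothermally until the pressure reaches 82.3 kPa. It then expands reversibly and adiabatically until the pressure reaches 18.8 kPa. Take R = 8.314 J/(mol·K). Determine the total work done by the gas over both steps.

37300 J

T₁ = P₁V₁/(nR) = 343×46.5/(3.55×8.314) = 540 K.
Step 1 — Isothermal: T stays 540 K; PV = const ⇒ V₂ = 194 L, P₂ = 82.3 kPa.
ΔU = 0 (ideal gas, T constant).
W = nRT ln(V₂/V₁) = 3.55×8.314×540×ln(4.17) = 22800 J.
Q = ΔU + W = 22800 J.
State after step 1: P = 82.3 kPa, V = 194 L, T = 540 K.
Step 2 — Adiabatic: T₂/T₁ = (P₂/P₁)^((γ−1)/γ) ⇒ T₂ = 540×(0.228)^0.259 = 369 K; V₂ = 579 L.
ΔU = nCvΔT = 3.55×23.8×(369−540) = -14500 J.
Q = 0 for an adiabatic process, so W = −ΔU = 14500 J.
Net over both steps: W = 37300 J, Q = 22800 J, ΔU = -14500 J.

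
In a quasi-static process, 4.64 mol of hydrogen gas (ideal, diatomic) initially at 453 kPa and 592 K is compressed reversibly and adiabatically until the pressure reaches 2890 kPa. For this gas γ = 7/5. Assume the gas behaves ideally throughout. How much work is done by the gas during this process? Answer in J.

-39900 J

V₁ = nRT₁/P₁ = 4.64×8.314×592/453 = 50.4 L.
Adiabatic: T₂/T₁ = (P₂/P₁)^((γ−1)/γ) ⇒ T₂ = 592×(6.38)^0.286 = 1010 K; V₂ = 13.4 L.
ΔU = nCvΔT = 4.64×20.8×(1010−592) = 39900 J.
Q = 0 for an adiabatic process, so W = −ΔU = -39900 J.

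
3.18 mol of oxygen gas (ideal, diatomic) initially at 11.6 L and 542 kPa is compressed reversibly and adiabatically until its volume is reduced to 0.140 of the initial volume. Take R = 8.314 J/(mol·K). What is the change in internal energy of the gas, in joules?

18800 J

T₁ = P₁V₁/(nR) = 542×11.6/(3.18×8.314) = 238 K.
Adiabatic: TV^(γ−1) = const ⇒ T₂ = 238×(7.14)^0.400 = 522 K; PV^γ = const ⇒ P₂ = 8500 kPa.
For an ideal gas ΔU = nCvΔT with Cv = (5/2)R = 20.8 J/(mol·K).
ΔU = 3.18×20.8×(522−238) = 18800 J.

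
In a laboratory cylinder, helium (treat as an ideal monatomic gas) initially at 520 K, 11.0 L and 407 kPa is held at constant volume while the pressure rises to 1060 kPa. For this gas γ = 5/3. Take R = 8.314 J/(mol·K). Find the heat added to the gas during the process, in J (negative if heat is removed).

n = P₁V₁/(RT₁) = 407×11.0/(8.314×520) = 1.04 mol.
Isochoric: V stays 11.0 L; P/T = const ⇒ T₂ = 1350 K, P₂ = 1060 kPa.
W = 0 (no volume change).
ΔU = nCvΔT = 1.04×12.5×(1350−520) = 10800 J.
Q = ΔU = 10800 J.

10800 J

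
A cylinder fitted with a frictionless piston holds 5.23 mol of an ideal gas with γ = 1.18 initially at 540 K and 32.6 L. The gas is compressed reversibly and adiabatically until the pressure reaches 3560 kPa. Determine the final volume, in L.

P₁ = nRT₁/V₁ = 5.23×8.314×540/32.6 = 720 kPa.
Adiabatic: T₂/T₁ = (P₂/P₁)^((γ−1)/γ) ⇒ T₂ = 540×(4.94)^0.153 = 689 K; V₂ = 8.42 L.

8.42 L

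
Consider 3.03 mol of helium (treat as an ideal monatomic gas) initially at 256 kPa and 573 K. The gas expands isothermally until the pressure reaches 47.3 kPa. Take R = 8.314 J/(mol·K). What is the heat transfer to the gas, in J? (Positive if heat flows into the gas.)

V₁ = nRT₁/P₁ = 3.03×8.314×573/256 = 56.4 L.
Isothermal: T stays 573 K; PV = const ⇒ V₂ = 305 L, P₂ = 47.3 kPa.
ΔU = 0 (ideal gas, T constant).
W = nRT ln(V₂/V₁) = 3.03×8.314×573×ln(5.41) = 24400 J.
Q = ΔU + W = 24400 J.

24400 J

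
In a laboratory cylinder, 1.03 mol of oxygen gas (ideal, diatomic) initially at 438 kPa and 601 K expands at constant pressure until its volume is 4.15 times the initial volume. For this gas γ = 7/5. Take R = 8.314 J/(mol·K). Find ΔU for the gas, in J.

V₁ = nRT₁/P₁ = 1.03×8.314×601/438 = 11.8 L.
Isobaric: P stays 438 kPa; V/T = const ⇒ T₂ = 2490 K, V₂ = 48.8 L.
For an ideal gas ΔU = nCvΔT with Cv = (5/2)R = 20.8 J/(mol·K).
ΔU = 1.03×20.8×(2490−601) = 40500 J.

40500 J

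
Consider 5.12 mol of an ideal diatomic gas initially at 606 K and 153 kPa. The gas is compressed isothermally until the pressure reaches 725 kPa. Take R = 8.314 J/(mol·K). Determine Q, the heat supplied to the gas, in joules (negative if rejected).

V₁ = nRT₁/P₁ = 5.12×8.314×606/153 = 169 L.
Isothermal: T stays 606 K; PV = const ⇒ V₂ = 35.6 L, P₂ = 725 kPa.
ΔU = 0 (ideal gas, T constant).
W = nRT ln(V₂/V₁) = 5.12×8.314×606×ln(0.211) = -40100 J.
Q = ΔU + W = -40100 J.

-40100 J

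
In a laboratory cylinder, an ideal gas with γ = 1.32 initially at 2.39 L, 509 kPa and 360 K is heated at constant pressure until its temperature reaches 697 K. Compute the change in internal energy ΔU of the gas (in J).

3560 J

n = P₁V₁/(RT₁) = 509×2.39/(8.314×360) = 0.406 mol.
Isobaric: P stays 509 kPa; V/T = const ⇒ T₂ = 697 K, V₂ = 4.63 L.
For an ideal gas ΔU = nCvΔT with Cv = R/(γ−1) = 26.0 J/(mol·K).
ΔU = 0.406×26.0×(697−360) = 3560 J.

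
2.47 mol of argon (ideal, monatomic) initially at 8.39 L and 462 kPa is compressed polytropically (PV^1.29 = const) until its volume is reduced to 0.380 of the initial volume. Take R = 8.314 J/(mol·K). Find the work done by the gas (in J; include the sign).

-4330 J

T₁ = P₁V₁/(nR) = 462×8.39/(2.47×8.314) = 189 K.
Polytropic n=1.29: T₂ = T₁(V₁/V₂)^(n−1) = 189×(2.63)^0.29 = 250 K; P₂ = P₁(V₁/V₂)^n = 1610 kPa.
W = (P₁V₁−P₂V₂)/(n−1) = (462×8.39−1610×3.19)/0.29 = -4330 J.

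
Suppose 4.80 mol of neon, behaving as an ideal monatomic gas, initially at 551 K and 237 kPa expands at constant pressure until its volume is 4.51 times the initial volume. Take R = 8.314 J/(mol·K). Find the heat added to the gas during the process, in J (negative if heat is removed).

193000 J

V₁ = nRT₁/P₁ = 4.80×8.314×551/237 = 92.8 L.
Isobaric: P stays 237 kPa; V/T = const ⇒ T₂ = 2490 K, V₂ = 418 L.
W = PΔV = 237×(418−92.8) kPa·L = 77200 J.
ΔU = nCvΔT = 4.80×12.5×(2490−551) = 116000 J.
Q = ΔU + W = nCpΔT = 193000 J.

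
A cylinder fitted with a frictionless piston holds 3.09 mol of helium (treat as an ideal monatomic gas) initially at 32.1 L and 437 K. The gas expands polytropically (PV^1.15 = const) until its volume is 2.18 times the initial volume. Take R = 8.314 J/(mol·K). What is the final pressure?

143 kPa

P₁ = nRT₁/V₁ = 3.09×8.314×437/32.1 = 350 kPa.
Polytropic n=1.15: T₂ = T₁(V₁/V₂)^(n−1) = 437×(0.459)^0.15 = 389 K; P₂ = P₁(V₁/V₂)^n = 143 kPa.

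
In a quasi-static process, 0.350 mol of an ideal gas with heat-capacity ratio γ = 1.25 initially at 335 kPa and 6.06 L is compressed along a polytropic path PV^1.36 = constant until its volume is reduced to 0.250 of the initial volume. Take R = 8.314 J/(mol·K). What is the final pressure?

2210 kPa

T₁ = P₁V₁/(nR) = 335×6.06/(0.350×8.314) = 698 K.
Polytropic n=1.36: T₂ = T₁(V₁/V₂)^(n−1) = 698×(4.00)^0.36 = 1150 K; P₂ = P₁(V₁/V₂)^n = 2210 kPa.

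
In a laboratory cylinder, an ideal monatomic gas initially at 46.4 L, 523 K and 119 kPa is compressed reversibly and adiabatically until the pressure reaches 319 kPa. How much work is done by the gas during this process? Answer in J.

n = P₁V₁/(RT₁) = 119×46.4/(8.314×523) = 1.27 mol.
Adiabatic: T₂/T₁ = (P₂/P₁)^((γ−1)/γ) ⇒ T₂ = 523×(2.68)^0.400 = 776 K; V₂ = 25.7 L.
ΔU = nCvΔT = 1.27×12.5×(776−523) = 4000 J.
Q = 0 for an adiabatic process, so W = −ΔU = -4000 J.

-4000 J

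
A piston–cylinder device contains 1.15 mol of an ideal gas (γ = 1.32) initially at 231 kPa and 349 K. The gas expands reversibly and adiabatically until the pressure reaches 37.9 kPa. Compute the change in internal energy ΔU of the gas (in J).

V₁ = nRT₁/P₁ = 1.15×8.314×349/231 = 14.4 L.
Adiabatic: T₂/T₁ = (P₂/P₁)^((γ−1)/γ) ⇒ T₂ = 349×(0.164)^0.242 = 225 K; V₂ = 56.8 L.
For an ideal gas ΔU = nCvΔT with Cv = R/(γ−1) = 26.0 J/(mol·K).
ΔU = 1.15×26.0×(225−349) = -3700 J.

-3700 J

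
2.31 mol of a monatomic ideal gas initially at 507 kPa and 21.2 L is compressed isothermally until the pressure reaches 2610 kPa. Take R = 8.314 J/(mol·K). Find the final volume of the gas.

4.12 L

T₁ = P₁V₁/(nR) = 507×21.2/(2.31×8.314) = 560 K.
Isothermal: T stays 560 K; PV = const ⇒ V₂ = 4.12 L, P₂ = 2610 kPa.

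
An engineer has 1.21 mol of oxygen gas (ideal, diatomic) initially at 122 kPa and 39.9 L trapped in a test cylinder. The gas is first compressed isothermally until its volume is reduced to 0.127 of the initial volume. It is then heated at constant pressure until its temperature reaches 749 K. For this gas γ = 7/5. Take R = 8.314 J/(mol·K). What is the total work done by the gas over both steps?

T₁ = P₁V₁/(nR) = 122×39.9/(1.21×8.314) = 484 K.
Step 1 — Isothermal: T stays 484 K; PV = const ⇒ V₂ = 5.07 L, P₂ = 961 kPa.
ΔU = 0 (ideal gas, T constant).
W = nRT ln(V₂/V₁) = 1.21×8.314×484×ln(0.127) = -10000 J.
Q = ΔU + W = -10000 J.
State after step 1: P = 961 kPa, V = 5.07 L, T = 484 K.
Step 2 — Isobaric: P stays 961 kPa; V/T = const ⇒ T₂ = 749 K, V₂ = 7.84 L.
W = PΔV = 961×(7.84−5.07) kPa·L = 2670 J.
ΔU = nCvΔT = 1.21×20.8×(749−484) = 6670 J.
Q = ΔU + W = nCpΔT = 9330 J.
Net over both steps: W = -7380 J, Q = -710 J, ΔU = 6670 J.

-7380 J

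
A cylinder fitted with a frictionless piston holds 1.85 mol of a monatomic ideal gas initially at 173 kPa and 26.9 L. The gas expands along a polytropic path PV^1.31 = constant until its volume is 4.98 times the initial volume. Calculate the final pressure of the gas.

21.1 kPa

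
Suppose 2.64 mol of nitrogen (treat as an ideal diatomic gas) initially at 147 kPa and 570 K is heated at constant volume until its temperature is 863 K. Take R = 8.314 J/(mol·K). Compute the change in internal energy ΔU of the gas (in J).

16100 J

V₁ = nRT₁/P₁ = 2.64×8.314×570/147 = 85.1 L.
Isochoric: V stays 85.1 L; P/T = const ⇒ T₂ = 863 K, P₂ = 223 kPa.
For an ideal gas ΔU = nCvΔT with Cv = (5/2)R = 20.8 J/(mol·K).
ΔU = 2.64×20.8×(863−570) = 16100 J.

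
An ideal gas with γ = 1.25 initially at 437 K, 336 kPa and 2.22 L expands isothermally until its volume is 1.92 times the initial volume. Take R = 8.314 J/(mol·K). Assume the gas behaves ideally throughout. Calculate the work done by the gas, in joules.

487 J

n = P₁V₁/(RT₁) = 336×2.22/(8.314×437) = 0.205 mol.
Isothermal: T stays 437 K; PV = const ⇒ V₂ = 4.26 L, P₂ = 175 kPa.
W = nRT ln(V₂/V₁) = 0.205×8.314×437×ln(1.92) = 487 J.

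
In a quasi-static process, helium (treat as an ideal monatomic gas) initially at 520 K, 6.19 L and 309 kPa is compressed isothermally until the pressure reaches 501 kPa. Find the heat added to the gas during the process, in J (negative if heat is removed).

-924 J

n = P₁V₁/(RT₁) = 309×6.19/(8.314×520) = 0.442 mol.
Isothermal: T stays 520 K; PV = const ⇒ V₂ = 3.82 L, P₂ = 501 kPa.
ΔU = 0 (ideal gas, T constant).
W = nRT ln(V₂/V₁) = 0.442×8.314×520×ln(0.617) = -924 J.
Q = ΔU + W = -924 J.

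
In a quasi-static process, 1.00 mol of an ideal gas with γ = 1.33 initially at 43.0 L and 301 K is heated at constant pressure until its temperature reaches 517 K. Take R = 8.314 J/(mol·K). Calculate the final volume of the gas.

73.9 L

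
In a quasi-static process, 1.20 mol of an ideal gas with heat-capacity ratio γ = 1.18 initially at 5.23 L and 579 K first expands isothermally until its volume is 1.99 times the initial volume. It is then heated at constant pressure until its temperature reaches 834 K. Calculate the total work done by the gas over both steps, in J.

6520 J

P₁ = nRT₁/V₁ = 1.20×8.314×579/5.23 = 1100 kPa.
Step 1 — Isothermal: T stays 579 K; PV = const ⇒ V₂ = 10.4 L, P₂ = 555 kPa.
ΔU = 0 (ideal gas, T constant).
W = nRT ln(V₂/V₁) = 1.20×8.314×579×ln(1.99) = 3980 J.
Q = ΔU + W = 3980 J.
State after step 1: P = 555 kPa, V = 10.4 L, T = 579 K.
Step 2 — Isobaric: P stays 555 kPa; V/T = const ⇒ T₂ = 834 K, V₂ = 15.0 L.
W = PΔV = 555×(15.0−10.4) kPa·L = 2540 J.
ΔU = nCvΔT = 1.20×46.2×(834−579) = 14100 J.
Q = ΔU + W = nCpΔT = 16700 J.
Net over both steps: W = 6520 J, Q = 20700 J, ΔU = 14100 J.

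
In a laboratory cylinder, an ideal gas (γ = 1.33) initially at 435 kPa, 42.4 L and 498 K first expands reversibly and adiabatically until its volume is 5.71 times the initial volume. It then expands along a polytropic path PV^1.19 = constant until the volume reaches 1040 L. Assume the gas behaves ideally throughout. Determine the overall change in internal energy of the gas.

n = P₁V₁/(RT₁) = 435×42.4/(8.314×498) = 4.45 mol.
Step 1 — Adiabatic: TV^(γ−1) = const ⇒ T₂ = 498×(0.175)^0.330 = 280 K; PV^γ = const ⇒ P₂ = 42.9 kPa.
ΔU = nCvΔT = 4.45×25.2×(280−498) = -24400 J.
Q = 0 for an adiabatic process, so W = −ΔU = 24400 J.
State after step 1: P = 42.9 kPa, V = 242 L, T = 280 K.
Step 2 — Polytropic n=1.19: T₂ = T₁(V₁/V₂)^(n−1) = 280×(0.233)^0.19 = 212 K; P₂ = P₁(V₁/V₂)^n = 7.57 kPa.
W = (P₁V₁−P₂V₂)/(n−1) = (42.9×242−7.57×1040)/0.19 = 13200 J.
ΔU = nCvΔT = 4.45×25.2×(212−280) = -7610 J.
Q = ΔU + W = 5610 J.
Net over both steps: W = 37700 J, Q = 5610 J, ΔU = -32000 J.

-32000 J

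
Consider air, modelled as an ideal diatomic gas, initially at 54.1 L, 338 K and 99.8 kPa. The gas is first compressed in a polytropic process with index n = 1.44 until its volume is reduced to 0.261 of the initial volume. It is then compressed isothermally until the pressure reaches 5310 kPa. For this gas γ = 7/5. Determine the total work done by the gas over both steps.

n = P₁V₁/(RT₁) = 99.8×54.1/(8.314×338) = 1.92 mol.
Step 1 — Polytropic n=1.44: T₂ = T₁(V₁/V₂)^(n−1) = 338×(3.83)^0.44 = 610 K; P₂ = P₁(V₁/V₂)^n = 691 kPa.
W = (P₁V₁−P₂V₂)/(n−1) = (99.8×54.1−691×14.1)/0.44 = -9890 J.
ΔU = nCvΔT = 1.92×20.8×(610−338) = 10900 J.
Q = ΔU + W = 989 J.
State after step 1: P = 691 kPa, V = 14.1 L, T = 610 K.
Step 2 — Isothermal: T stays 610 K; PV = const ⇒ V₂ = 1.84 L, P₂ = 5310 kPa.
ΔU = 0 (ideal gas, T constant).
W = nRT ln(V₂/V₁) = 1.92×8.314×610×ln(0.130) = -19900 J.
Q = ΔU + W = -19900 J.
Net over both steps: W = -29800 J, Q = -18900 J, ΔU = 10900 J.

-29800 J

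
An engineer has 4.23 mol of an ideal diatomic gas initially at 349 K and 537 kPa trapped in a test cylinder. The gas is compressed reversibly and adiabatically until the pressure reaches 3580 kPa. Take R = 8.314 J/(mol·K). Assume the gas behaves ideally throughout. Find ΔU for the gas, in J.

V₁ = nRT₁/P₁ = 4.23×8.314×349/537 = 22.9 L.
Adiabatic: T₂/T₁ = (P₂/P₁)^((γ−1)/γ) ⇒ T₂ = 349×(6.67)^0.286 = 600 K; V₂ = 5.90 L.
For an ideal gas ΔU = nCvΔT with Cv = (5/2)R = 20.8 J/(mol·K).
ΔU = 4.23×20.8×(600−349) = 22100 J.

22100 J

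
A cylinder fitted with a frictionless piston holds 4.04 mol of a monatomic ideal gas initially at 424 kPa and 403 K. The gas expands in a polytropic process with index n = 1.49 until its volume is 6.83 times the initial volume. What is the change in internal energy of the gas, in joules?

-12400 J

V₁ = nRT₁/P₁ = 4.04×8.314×403/424 = 31.9 L.
Polytropic n=1.49: T₂ = T₁(V₁/V₂)^(n−1) = 403×(0.146)^0.49 = 157 K; P₂ = P₁(V₁/V₂)^n = 24.2 kPa.
For an ideal gas ΔU = nCvΔT with Cv = (3/2)R = 12.5 J/(mol·K).
ΔU = 4.04×12.5×(157−403) = -12400 J.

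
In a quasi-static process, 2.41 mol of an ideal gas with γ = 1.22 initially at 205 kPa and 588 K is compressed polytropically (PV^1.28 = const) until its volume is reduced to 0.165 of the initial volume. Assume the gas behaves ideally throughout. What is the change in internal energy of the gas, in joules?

V₁ = nRT₁/P₁ = 2.41×8.314×588/205 = 57.5 L.
Polytropic n=1.28: T₂ = T₁(V₁/V₂)^(n−1) = 588×(6.06)^0.28 = 974 K; P₂ = P₁(V₁/V₂)^n = 2060 kPa.
For an ideal gas ΔU = nCvΔT with Cv = R/(γ−1) = 37.8 J/(mol·K).
ΔU = 2.41×37.8×(974−588) = 35100 J.

35100 J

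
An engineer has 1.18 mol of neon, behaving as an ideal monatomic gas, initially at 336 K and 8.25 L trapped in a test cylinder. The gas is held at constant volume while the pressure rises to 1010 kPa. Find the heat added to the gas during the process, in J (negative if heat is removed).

P₁ = nRT₁/V₁ = 1.18×8.314×336/8.25 = 400 kPa.
Isochoric: V stays 8.25 L; P/T = const ⇒ T₂ = 849 K, P₂ = 1010 kPa.
W = 0 (no volume change).
ΔU = nCvΔT = 1.18×12.5×(849−336) = 7550 J.
Q = ΔU = 7550 J.

7550 J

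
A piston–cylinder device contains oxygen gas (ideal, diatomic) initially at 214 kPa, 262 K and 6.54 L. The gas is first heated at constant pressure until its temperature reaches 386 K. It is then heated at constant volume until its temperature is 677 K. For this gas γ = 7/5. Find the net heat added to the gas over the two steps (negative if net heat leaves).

n = P₁V₁/(RT₁) = 214×6.54/(8.314×262) = 0.643 mol.
Step 1 — Isobaric: P stays 214 kPa; V/T = const ⇒ T₂ = 386 K, V₂ = 9.64 L.
W = PΔV = 214×(9.64−6.54) kPa·L = 662 J.
ΔU = nCvΔT = 0.643×20.8×(386−262) = 1660 J.
Q = ΔU + W = nCpΔT = 2320 J.
State after step 1: P = 214 kPa, V = 9.64 L, T = 386 K.
Step 2 — Isochoric: V stays 9.64 L; P/T = const ⇒ T₂ = 677 K, P₂ = 375 kPa.
W = 0 (no volume change).
ΔU = nCvΔT = 0.643×20.8×(677−386) = 3890 J.
Q = ΔU = 3890 J.
Net over both steps: W = 662 J, Q = 6200 J, ΔU = 5540 J.

6200 J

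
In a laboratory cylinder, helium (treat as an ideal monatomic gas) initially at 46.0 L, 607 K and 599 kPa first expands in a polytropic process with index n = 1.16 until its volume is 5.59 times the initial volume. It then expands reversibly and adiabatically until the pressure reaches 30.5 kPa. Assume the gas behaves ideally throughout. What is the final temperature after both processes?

n = P₁V₁/(RT₁) = 599×46.0/(8.314×607) = 5.46 mol.
Step 1 — Polytropic n=1.16: T₂ = T₁(V₁/V₂)^(n−1) = 607×(0.179)^0.16 = 461 K; P₂ = P₁(V₁/V₂)^n = 81.4 kPa.
W = (P₁V₁−P₂V₂)/(n−1) = (599×46.0−81.4×257)/0.16 = 41500 J.
ΔU = nCvΔT = 5.46×12.5×(461−607) = -9950 J.
Q = ΔU + W = 31500 J.
State after step 1: P = 81.4 kPa, V = 257 L, T = 461 K.
Step 2 — Adiabatic: T₂/T₁ = (P₂/P₁)^((γ−1)/γ) ⇒ T₂ = 461×(0.375)^0.400 = 311 K; V₂ = 463 L.
ΔU = nCvΔT = 5.46×12.5×(311−461) = -10200 J.
Q = 0 for an adiabatic process, so W = −ΔU = 10200 J.
Net over both steps: W = 51600 J, Q = 31500 J, ΔU = -20100 J.

311 K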